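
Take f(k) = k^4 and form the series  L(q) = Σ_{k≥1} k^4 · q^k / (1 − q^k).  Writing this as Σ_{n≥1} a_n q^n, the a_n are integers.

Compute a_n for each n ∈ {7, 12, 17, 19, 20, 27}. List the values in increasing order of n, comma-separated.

n=7: 1·7 7·1  f→[1+2401]=2402
n=12: 1·12 2·6 3·4 4·3 6·2 12·1  f→[1+16+81+256+1296+20736]=22386
d|17:{1,17}  Σf=1+83521=83522
d|19:{19,1}  Σf=130321+1=130322
d|20:{1,2,4,5,10,20}  Σf=1+16+256+625+10000+160000=170898
d|27:{27,9,3,1}  Σf=531441+6561+81+1=538084

2402, 22386, 83522, 130322, 170898, 538084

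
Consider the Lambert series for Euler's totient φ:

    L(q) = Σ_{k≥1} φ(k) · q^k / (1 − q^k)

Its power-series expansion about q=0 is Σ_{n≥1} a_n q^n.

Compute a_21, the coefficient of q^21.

q^21  k|21↦φ(k): 1:1 3:2 7:6 21:12  a_21=21

a_21 = 21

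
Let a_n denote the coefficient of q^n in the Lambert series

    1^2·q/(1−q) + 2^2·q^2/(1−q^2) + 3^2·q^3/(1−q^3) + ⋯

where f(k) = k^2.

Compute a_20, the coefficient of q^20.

d|20:{1,2,4,5,10,20}  Σf=1+4+16+25+100+400=546

a_20 = 546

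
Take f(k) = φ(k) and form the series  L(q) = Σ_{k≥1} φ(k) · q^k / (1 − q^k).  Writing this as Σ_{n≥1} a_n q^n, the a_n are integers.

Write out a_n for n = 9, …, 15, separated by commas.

[q^9] φ(1)=1,φ(3)=2,φ(9)=6 ⇒ 9
[q^10] φ(10)=4,φ(5)=4,φ(2)=1,φ(1)=1 ⇒ 10
d|11:{11,1}  Σφ=10+1=11
d|12:{12,6,4,3,2,1}  Σφ=4+2+2+2+1+1=12
[q^13] φ(1)=1,φ(13)=12 ⇒ 13
d|14:{1,2,7,14}  Σφ=1+1+6+6=14
n=15: 1·15 3·5 5·3 15·1  φ→[1+2+4+8]=15

9, 10, 11, 12, 13, 14, 15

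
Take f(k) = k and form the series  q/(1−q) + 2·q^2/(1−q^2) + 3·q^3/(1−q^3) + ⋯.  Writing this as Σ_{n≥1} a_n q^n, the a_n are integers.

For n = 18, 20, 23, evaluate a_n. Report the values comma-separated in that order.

[q^18] f(18)=18,f(9)=9,f(6)=6,f(3)=3,f(2)=2,f(1)=1 ⇒ 39
n=20: 1·20 2·10 4·5 5·4 10·2 20·1  f→[1+2+4+5+10+20]=42
n=23: 1·23 23·1  f→[1+23]=24

39, 42, 24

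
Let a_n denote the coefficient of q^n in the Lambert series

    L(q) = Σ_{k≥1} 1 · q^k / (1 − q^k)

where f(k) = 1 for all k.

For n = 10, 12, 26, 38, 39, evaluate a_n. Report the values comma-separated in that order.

q^10  k|10↦f(k): 10:1 5:1 2:1 1:1  a_10=4
d|12:{1,2,3,4,6,12}  Σf=1+1+1+1+1+1=6
q^26  k|26↦f(k): 26:1 13:1 2:1 1:1  a_26=4
d|38:{1,2,19,38}  Σf=1+1+1+1=4
q^39  k|39↦f(k): 1:1 3:1 13:1 39:1  a_39=4

4, 6, 4, 4, 4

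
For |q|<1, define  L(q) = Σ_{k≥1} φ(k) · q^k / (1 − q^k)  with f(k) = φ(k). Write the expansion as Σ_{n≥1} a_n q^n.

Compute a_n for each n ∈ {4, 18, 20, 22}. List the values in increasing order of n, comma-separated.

d|4:{4,2,1}  Σφ=2+1+1=4
d|18:{18,9,6,3,2,1}  Σφ=6+6+2+2+1+1=18
d|20:{1,2,4,5,10,20}  Σφ=1+1+2+4+4+8=20
d|22:{22,11,2,1}  Σφ=10+10+1+1=22

4, 18, 20, 22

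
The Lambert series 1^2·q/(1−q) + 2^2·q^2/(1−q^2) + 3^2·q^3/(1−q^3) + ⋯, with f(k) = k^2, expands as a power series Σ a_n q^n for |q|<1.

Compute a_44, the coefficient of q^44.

n=44: 44·1 22·2 11·4 4·11 2·22 1·44  f→[1936+484+121+16+4+1]=2562

a_44 = 2562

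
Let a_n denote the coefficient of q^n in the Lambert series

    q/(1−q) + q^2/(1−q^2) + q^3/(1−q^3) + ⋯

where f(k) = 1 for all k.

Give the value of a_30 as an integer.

[q^30] f(1)=1,f(2)=1,f(3)=1,f(5)=1,f(6)=1,f(10)=1,f(15)=1,f(30)=1 ⇒ 8

a_30 = 8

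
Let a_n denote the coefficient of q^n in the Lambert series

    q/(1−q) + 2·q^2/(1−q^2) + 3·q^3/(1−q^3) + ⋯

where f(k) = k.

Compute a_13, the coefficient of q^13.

n=13: 13·1 1·13  f→[13+1]=14

a_13 = 14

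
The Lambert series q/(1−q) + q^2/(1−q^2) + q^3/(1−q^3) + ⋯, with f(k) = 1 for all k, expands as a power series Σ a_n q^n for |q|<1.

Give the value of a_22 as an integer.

a_22 = 4

q^22  k|22↦f(k): 1:1 2:1 11:1 22:1  a_22=4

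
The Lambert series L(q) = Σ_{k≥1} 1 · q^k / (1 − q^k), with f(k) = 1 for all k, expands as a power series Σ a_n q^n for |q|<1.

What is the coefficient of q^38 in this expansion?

a_38 = 4

n=38: 1·38 2·19 19·2 38·1  f→[1+1+1+1]=4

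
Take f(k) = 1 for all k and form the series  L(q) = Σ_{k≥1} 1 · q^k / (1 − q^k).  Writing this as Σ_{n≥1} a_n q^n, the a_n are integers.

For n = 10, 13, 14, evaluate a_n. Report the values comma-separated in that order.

4, 2, 4

n=10: 1·10 2·5 5·2 10·1  f→[1+1+1+1]=4
q^13  k|13↦f(k): 13:1 1:1  a_13=2
q^14  k|14↦f(k): 14:1 7:1 2:1 1:1  a_14=4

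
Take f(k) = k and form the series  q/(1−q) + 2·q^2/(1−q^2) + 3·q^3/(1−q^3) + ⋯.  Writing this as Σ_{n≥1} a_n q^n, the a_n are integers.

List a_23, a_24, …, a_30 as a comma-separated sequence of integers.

q^23  k|23↦f(k): 23:23 1:1  a_23=24
q^24  k|24↦f(k): 1:1 2:2 3:3 4:4 6:6 8:8 12:12 24:24  a_24=60
d|25:{25,5,1}  Σf=25+5+1=31
n=26: 1·26 2·13 13·2 26·1  f→[1+2+13+26]=42
q^27  k|27↦f(k): 27:27 9:9 3:3 1:1  a_27=40
n=28: 28·1 14·2 7·4 4·7 2·14 1·28  f→[28+14+7+4+2+1]=56
q^29  k|29↦f(k): 1:1 29:29  a_29=30
d|30:{30,15,10,6,5,3,2,1}  Σf=30+15+10+6+5+3+2+1=72

24, 60, 31, 42, 40, 56, 30, 72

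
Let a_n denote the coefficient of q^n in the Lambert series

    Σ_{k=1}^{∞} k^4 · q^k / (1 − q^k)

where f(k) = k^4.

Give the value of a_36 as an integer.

d|36:{1,2,3,4,6,9,12,18,36}  Σf=1+16+81+256+1296+6561+20736+104976+1679616=1813539

a_36 = 1813539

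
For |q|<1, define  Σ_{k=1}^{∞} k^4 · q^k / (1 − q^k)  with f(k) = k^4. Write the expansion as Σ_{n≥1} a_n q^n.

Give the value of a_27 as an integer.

a_27 = 538084

d|27:{27,9,3,1}  Σf=531441+6561+81+1=538084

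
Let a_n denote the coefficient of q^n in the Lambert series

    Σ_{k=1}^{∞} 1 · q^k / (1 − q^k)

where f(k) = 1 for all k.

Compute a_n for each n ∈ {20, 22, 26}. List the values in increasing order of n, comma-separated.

6, 4, 4

[q^20] f(1)=1,f(2)=1,f(4)=1,f(5)=1,f(10)=1,f(20)=1 ⇒ 6
q^22  k|22↦f(k): 22:1 11:1 2:1 1:1  a_22=4
q^26  k|26↦f(k): 1:1 2:1 13:1 26:1  a_26=4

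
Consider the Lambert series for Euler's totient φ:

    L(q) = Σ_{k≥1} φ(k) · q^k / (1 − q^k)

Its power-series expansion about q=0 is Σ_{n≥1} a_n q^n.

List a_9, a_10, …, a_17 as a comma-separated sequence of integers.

[q^9] φ(1)=1,φ(3)=2,φ(9)=6 ⇒ 9
q^10  k|10↦φ(k): 1:1 2:1 5:4 10:4  a_10=10
d|11:{1,11}  Σφ=1+10=11
d|12:{12,6,4,3,2,1}  Σφ=4+2+2+2+1+1=12
n=13: 13·1 1·13  φ→[12+1]=13
[q^14] φ(1)=1,φ(2)=1,φ(7)=6,φ(14)=6 ⇒ 14
d|15:{1,3,5,15}  Σφ=1+2+4+8=15
q^16  k|16↦φ(k): 1:1 2:1 4:2 8:4 16:8  a_16=16
q^17  k|17↦φ(k): 1:1 17:16  a_17=17

9, 10, 11, 12, 13, 14, 15, 16, 17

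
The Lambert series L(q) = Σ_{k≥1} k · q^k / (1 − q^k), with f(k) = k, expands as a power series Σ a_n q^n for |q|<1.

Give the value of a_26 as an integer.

n=26: 26·1 13·2 2·13 1·26  f→[26+13+2+1]=42

a_26 = 42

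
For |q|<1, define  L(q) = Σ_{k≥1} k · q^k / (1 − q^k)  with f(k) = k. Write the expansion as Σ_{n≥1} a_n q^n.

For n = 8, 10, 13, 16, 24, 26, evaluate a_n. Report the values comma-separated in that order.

n=8: 8·1 4·2 2·4 1·8  f→[8+4+2+1]=15
d|10:{10,5,2,1}  Σf=10+5+2+1=18
n=13: 13·1 1·13  f→[13+1]=14
d|16:{16,8,4,2,1}  Σf=16+8+4+2+1=31
n=24: 1·24 2·12 3·8 4·6 6·4 8·3 12·2 24·1  f→[1+2+3+4+6+8+12+24]=60
n=26: 1·26 2·13 13·2 26·1  f→[1+2+13+26]=42

15, 18, 14, 31, 60, 42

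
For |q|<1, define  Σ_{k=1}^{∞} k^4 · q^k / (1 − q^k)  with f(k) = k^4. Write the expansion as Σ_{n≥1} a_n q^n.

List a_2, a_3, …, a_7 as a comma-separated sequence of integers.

17, 82, 273, 626, 1394, 2402

q^2  k|2↦f(k): 2:16 1:1  a_2=17
d|3:{1,3}  Σf=1+81=82
[q^4] f(4)=256,f(2)=16,f(1)=1 ⇒ 273
n=5: 5·1 1·5  f→[625+1]=626
q^6  k|6↦f(k): 1:1 2:16 3:81 6:1296  a_6=1394
n=7: 1·7 7·1  f→[1+2401]=2402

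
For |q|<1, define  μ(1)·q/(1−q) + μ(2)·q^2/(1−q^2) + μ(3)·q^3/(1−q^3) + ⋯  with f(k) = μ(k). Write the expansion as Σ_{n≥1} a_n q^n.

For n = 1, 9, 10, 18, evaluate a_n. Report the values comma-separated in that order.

q^1  k|1↦μ(k): 1:1  a_1=1
q^9  k|9↦μ(k): 1:1 3:-1 9:0  a_9=0
d|10:{1,2,5,10}  Σμ=1+(-1)+(-1)+1=0
[q^18] μ(18)=0,μ(9)=0,μ(6)=1,μ(3)=-1,μ(2)=-1,μ(1)=1 ⇒ 0

1, 0, 0, 0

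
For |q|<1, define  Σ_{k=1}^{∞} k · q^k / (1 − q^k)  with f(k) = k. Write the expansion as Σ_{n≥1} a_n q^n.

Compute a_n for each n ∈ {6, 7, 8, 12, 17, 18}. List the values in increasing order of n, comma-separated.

d|6:{6,3,2,1}  Σf=6+3+2+1=12
d|7:{1,7}  Σf=1+7=8
n=8: 8·1 4·2 2·4 1·8  f→[8+4+2+1]=15
q^12  k|12↦f(k): 1:1 2:2 3:3 4:4 6:6 12:12  a_12=28
[q^17] f(17)=17,f(1)=1 ⇒ 18
q^18  k|18↦f(k): 18:18 9:9 6:6 3:3 2:2 1:1  a_18=39

12, 8, 15, 28, 18, 39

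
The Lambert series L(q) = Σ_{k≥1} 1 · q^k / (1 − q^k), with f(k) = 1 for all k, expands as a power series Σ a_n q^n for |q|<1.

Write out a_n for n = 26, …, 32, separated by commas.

[q^26] f(26)=1,f(13)=1,f(2)=1,f(1)=1 ⇒ 4
q^27  k|27↦f(k): 27:1 9:1 3:1 1:1  a_27=4
d|28:{1,2,4,7,14,28}  Σf=1+1+1+1+1+1=6
q^29  k|29↦f(k): 29:1 1:1  a_29=2
n=30: 1·30 2·15 3·10 5·6 6·5 10·3 15·2 30·1  f→[1+1+1+1+1+1+1+1]=8
d|31:{1,31}  Σf=1+1=2
[q^32] f(1)=1,f(2)=1,f(4)=1,f(8)=1,f(16)=1,f(32)=1 ⇒ 6

4, 4, 6, 2, 8, 2, 6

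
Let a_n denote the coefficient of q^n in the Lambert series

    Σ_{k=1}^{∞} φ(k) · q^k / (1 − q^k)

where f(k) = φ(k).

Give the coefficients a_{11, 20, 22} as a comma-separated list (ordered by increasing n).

d|11:{11,1}  Σφ=10+1=11
[q^20] φ(20)=8,φ(10)=4,φ(5)=4,φ(4)=2,φ(2)=1,φ(1)=1 ⇒ 20
[q^22] φ(1)=1,φ(2)=1,φ(11)=10,φ(22)=10 ⇒ 22

11, 20, 22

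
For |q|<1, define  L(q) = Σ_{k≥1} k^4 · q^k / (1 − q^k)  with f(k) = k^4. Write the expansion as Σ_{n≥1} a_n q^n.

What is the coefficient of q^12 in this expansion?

a_12 = 22386

[q^12] f(1)=1,f(2)=16,f(3)=81,f(4)=256,f(6)=1296,f(12)=20736 ⇒ 22386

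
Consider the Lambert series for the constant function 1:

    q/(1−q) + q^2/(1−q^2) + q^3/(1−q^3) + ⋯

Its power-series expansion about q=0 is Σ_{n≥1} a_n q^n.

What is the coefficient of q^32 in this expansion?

d|32:{32,16,8,4,2,1}  Σf=1+1+1+1+1+1=6

a_32 = 6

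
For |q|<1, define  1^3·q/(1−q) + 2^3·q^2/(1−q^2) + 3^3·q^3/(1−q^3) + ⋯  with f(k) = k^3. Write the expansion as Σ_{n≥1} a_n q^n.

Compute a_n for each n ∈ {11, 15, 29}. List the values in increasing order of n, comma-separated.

1332, 3528, 24390

q^11  k|11↦f(k): 11:1331 1:1  a_11=1332
[q^15] f(1)=1,f(3)=27,f(5)=125,f(15)=3375 ⇒ 3528
[q^29] f(1)=1,f(29)=24389 ⇒ 24390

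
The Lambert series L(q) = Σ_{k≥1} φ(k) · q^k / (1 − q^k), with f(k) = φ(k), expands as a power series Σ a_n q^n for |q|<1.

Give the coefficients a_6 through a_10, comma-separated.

[q^6] φ(1)=1,φ(2)=1,φ(3)=2,φ(6)=2 ⇒ 6
q^7  k|7↦φ(k): 1:1 7:6  a_7=7
[q^8] φ(8)=4,φ(4)=2,φ(2)=1,φ(1)=1 ⇒ 8
n=9: 1·9 3·3 9·1  φ→[1+2+6]=9
d|10:{1,2,5,10}  Σφ=1+1+4+4=10

6, 7, 8, 9, 10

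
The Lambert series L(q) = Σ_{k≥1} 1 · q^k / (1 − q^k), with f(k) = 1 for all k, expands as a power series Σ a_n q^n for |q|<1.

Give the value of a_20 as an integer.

[q^20] f(1)=1,f(2)=1,f(4)=1,f(5)=1,f(10)=1,f(20)=1 ⇒ 6

a_20 = 6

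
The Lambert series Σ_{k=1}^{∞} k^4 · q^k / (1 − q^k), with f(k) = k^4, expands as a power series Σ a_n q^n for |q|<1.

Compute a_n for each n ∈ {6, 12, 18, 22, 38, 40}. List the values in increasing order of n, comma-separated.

1394, 22386, 112931, 248914, 2215474, 2734994

n=6: 6·1 3·2 2·3 1·6  f→[1296+81+16+1]=1394
[q^12] f(1)=1,f(2)=16,f(3)=81,f(4)=256,f(6)=1296,f(12)=20736 ⇒ 22386
n=18: 1·18 2·9 3·6 6·3 9·2 18·1  f→[1+16+81+1296+6561+104976]=112931
[q^22] f(1)=1,f(2)=16,f(11)=14641,f(22)=234256 ⇒ 248914
d|38:{1,2,19,38}  Σf=1+16+130321+2085136=2215474
q^40  k|40↦f(k): 1:1 2:16 4:256 5:625 8:4096 10:10000 20:160000 40:2560000  a_40=2734994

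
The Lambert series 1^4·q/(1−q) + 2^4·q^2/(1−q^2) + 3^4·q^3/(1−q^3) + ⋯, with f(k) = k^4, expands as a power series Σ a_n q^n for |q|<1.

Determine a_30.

a_30 = 872644

[q^30] f(1)=1,f(2)=16,f(3)=81,f(5)=625,f(6)=1296,f(10)=10000,f(15)=50625,f(30)=810000 ⇒ 872644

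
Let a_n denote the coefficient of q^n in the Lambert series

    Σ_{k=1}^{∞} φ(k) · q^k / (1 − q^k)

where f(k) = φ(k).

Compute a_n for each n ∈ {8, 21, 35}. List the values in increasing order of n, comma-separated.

q^8  k|8↦φ(k): 1:1 2:1 4:2 8:4  a_8=8
d|21:{21,7,3,1}  Σφ=12+6+2+1=21
[q^35] φ(35)=24,φ(7)=6,φ(5)=4,φ(1)=1 ⇒ 35

8, 21, 35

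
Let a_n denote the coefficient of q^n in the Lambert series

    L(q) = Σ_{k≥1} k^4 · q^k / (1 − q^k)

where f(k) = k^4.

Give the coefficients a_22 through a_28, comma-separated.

248914, 279842, 358258, 391251, 485554, 538084, 655746

n=22: 22·1 11·2 2·11 1·22  f→[234256+14641+16+1]=248914
[q^23] f(1)=1,f(23)=279841 ⇒ 279842
n=24: 24·1 12·2 8·3 6·4 4·6 3·8 2·12 1·24  f→[331776+20736+4096+1296+256+81+16+1]=358258
[q^25] f(25)=390625,f(5)=625,f(1)=1 ⇒ 391251
n=26: 1·26 2·13 13·2 26·1  f→[1+16+28561+456976]=485554
n=27: 27·1 9·3 3·9 1·27  f→[531441+6561+81+1]=538084
[q^28] f(1)=1,f(2)=16,f(4)=256,f(7)=2401,f(14)=38416,f(28)=614656 ⇒ 655746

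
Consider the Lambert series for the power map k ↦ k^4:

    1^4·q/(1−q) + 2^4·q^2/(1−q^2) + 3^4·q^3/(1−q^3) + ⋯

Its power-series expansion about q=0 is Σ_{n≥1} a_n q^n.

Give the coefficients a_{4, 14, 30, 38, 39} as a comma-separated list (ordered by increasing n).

q^4  k|4↦f(k): 1:1 2:16 4:256  a_4=273
n=14: 14·1 7·2 2·7 1·14  f→[38416+2401+16+1]=40834
d|30:{30,15,10,6,5,3,2,1}  Σf=810000+50625+10000+1296+625+81+16+1=872644
n=38: 38·1 19·2 2·19 1·38  f→[2085136+130321+16+1]=2215474
[q^39] f(39)=2313441,f(13)=28561,f(3)=81,f(1)=1 ⇒ 2342084

273, 40834, 872644, 2215474, 2342084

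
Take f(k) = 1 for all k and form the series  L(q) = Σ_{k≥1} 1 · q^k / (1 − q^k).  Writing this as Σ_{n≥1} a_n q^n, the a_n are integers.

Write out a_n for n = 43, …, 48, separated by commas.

2, 6, 6, 4, 2, 10

n=43: 43·1 1·43  f→[1+1]=2
q^44  k|44↦f(k): 1:1 2:1 4:1 11:1 22:1 44:1  a_44=6
[q^45] f(1)=1,f(3)=1,f(5)=1,f(9)=1,f(15)=1,f(45)=1 ⇒ 6
n=46: 46·1 23·2 2·23 1·46  f→[1+1+1+1]=4
[q^47] f(1)=1,f(47)=1 ⇒ 2
[q^48] f(1)=1,f(2)=1,f(3)=1,f(4)=1,f(6)=1,f(8)=1,f(12)=1,f(16)=1,f(24)=1,f(48)=1 ⇒ 10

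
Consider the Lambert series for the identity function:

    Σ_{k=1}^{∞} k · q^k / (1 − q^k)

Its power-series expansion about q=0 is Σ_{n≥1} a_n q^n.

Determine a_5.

n=5: 1·5 5·1  f→[1+5]=6

a_5 = 6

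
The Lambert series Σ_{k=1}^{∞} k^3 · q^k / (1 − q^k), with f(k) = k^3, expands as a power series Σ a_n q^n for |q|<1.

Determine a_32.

d|32:{1,2,4,8,16,32}  Σf=1+8+64+512+4096+32768=37449

a_32 = 37449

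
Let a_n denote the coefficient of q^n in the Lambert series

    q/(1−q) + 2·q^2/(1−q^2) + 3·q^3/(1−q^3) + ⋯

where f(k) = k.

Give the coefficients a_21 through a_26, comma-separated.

32, 36, 24, 60, 31, 42

d|21:{21,7,3,1}  Σf=21+7+3+1=32
q^22  k|22↦f(k): 1:1 2:2 11:11 22:22  a_22=36
q^23  k|23↦f(k): 1:1 23:23  a_23=24
q^24  k|24↦f(k): 1:1 2:2 3:3 4:4 6:6 8:8 12:12 24:24  a_24=60
d|25:{25,5,1}  Σf=25+5+1=31
n=26: 1·26 2·13 13·2 26·1  f→[1+2+13+26]=42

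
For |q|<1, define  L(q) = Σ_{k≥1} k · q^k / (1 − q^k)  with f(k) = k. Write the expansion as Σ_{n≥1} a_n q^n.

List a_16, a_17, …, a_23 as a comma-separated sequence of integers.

31, 18, 39, 20, 42, 32, 36, 24

n=16: 16·1 8·2 4·4 2·8 1·16  f→[16+8+4+2+1]=31
n=17: 1·17 17·1  f→[1+17]=18
n=18: 18·1 9·2 6·3 3·6 2·9 1·18  f→[18+9+6+3+2+1]=39
[q^19] f(19)=19,f(1)=1 ⇒ 20
q^20  k|20↦f(k): 1:1 2:2 4:4 5:5 10:10 20:20  a_20=42
[q^21] f(1)=1,f(3)=3,f(7)=7,f(21)=21 ⇒ 32
q^22  k|22↦f(k): 22:22 11:11 2:2 1:1  a_22=36
d|23:{1,23}  Σf=1+23=24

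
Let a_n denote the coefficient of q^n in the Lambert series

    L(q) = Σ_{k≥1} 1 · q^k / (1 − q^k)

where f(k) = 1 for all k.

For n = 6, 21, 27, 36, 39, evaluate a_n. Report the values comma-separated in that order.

d|6:{1,2,3,6}  Σf=1+1+1+1=4
n=21: 1·21 3·7 7·3 21·1  f→[1+1+1+1]=4
d|27:{1,3,9,27}  Σf=1+1+1+1=4
d|36:{1,2,3,4,6,9,12,18,36}  Σf=1+1+1+1+1+1+1+1+1=9
d|39:{1,3,13,39}  Σf=1+1+1+1=4

4, 4, 4, 9, 4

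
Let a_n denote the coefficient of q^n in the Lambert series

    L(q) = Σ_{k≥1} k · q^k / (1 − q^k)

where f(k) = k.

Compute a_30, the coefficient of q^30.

q^30  k|30↦f(k): 1:1 2:2 3:3 5:5 6:6 10:10 15:15 30:30  a_30=72

a_30 = 72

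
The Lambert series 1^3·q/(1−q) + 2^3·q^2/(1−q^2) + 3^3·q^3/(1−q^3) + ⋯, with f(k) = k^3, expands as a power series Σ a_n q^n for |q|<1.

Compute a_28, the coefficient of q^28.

a_28 = 25112

q^28  k|28↦f(k): 28:21952 14:2744 7:343 4:64 2:8 1:1  a_28=25112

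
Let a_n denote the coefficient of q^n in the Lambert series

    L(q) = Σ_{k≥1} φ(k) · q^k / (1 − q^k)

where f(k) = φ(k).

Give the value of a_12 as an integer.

n=12: 1·12 2·6 3·4 4·3 6·2 12·1  φ→[1+1+2+2+2+4]=12

a_12 = 12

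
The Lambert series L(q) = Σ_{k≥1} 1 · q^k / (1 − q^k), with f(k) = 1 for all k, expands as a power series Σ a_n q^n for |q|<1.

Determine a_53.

a_53 = 2

[q^53] f(53)=1,f(1)=1 ⇒ 2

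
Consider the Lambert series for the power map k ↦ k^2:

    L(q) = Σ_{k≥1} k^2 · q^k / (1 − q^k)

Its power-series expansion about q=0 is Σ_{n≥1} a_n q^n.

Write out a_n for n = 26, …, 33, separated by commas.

850, 820, 1050, 842, 1300, 962, 1365, 1220

d|26:{1,2,13,26}  Σf=1+4+169+676=850
q^27  k|27↦f(k): 1:1 3:9 9:81 27:729  a_27=820
n=28: 1·28 2·14 4·7 7·4 14·2 28·1  f→[1+4+16+49+196+784]=1050
[q^29] f(29)=841,f(1)=1 ⇒ 842
d|30:{1,2,3,5,6,10,15,30}  Σf=1+4+9+25+36+100+225+900=1300
[q^31] f(1)=1,f(31)=961 ⇒ 962
d|32:{32,16,8,4,2,1}  Σf=1024+256+64+16+4+1=1365
q^33  k|33↦f(k): 1:1 3:9 11:121 33:1089  a_33=1220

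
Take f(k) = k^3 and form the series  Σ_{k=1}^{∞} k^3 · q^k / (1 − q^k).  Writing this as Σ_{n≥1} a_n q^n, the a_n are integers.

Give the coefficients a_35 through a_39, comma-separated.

43344, 55261, 50654, 61740, 61544

[q^35] f(1)=1,f(5)=125,f(7)=343,f(35)=42875 ⇒ 43344
n=36: 36·1 18·2 12·3 9·4 6·6 4·9 3·12 2·18 1·36  f→[46656+5832+1728+729+216+64+27+8+1]=55261
n=37: 37·1 1·37  f→[50653+1]=50654
q^38  k|38↦f(k): 1:1 2:8 19:6859 38:54872  a_38=61740
n=39: 1·39 3·13 13·3 39·1  f→[1+27+2197+59319]=61544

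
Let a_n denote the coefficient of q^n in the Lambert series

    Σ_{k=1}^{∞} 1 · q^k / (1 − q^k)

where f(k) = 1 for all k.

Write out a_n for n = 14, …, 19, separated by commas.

q^14  k|14↦f(k): 1:1 2:1 7:1 14:1  a_14=4
q^15  k|15↦f(k): 1:1 3:1 5:1 15:1  a_15=4
n=16: 16·1 8·2 4·4 2·8 1·16  f→[1+1+1+1+1]=5
[q^17] f(1)=1,f(17)=1 ⇒ 2
d|18:{1,2,3,6,9,18}  Σf=1+1+1+1+1+1=6
d|19:{1,19}  Σf=1+1=2

4, 4, 5, 2, 6, 2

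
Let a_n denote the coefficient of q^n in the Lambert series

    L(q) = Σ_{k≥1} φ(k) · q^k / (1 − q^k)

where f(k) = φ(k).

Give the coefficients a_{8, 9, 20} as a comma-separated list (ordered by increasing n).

n=8: 1·8 2·4 4·2 8·1  φ→[1+1+2+4]=8
d|9:{1,3,9}  Σφ=1+2+6=9
d|20:{1,2,4,5,10,20}  Σφ=1+1+2+4+4+8=20

8, 9, 20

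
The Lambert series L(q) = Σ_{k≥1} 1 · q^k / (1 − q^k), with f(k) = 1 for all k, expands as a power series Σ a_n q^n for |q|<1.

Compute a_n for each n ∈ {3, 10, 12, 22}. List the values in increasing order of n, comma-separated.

q^3  k|3↦f(k): 1:1 3:1  a_3=2
n=10: 1·10 2·5 5·2 10·1  f→[1+1+1+1]=4
q^12  k|12↦f(k): 12:1 6:1 4:1 3:1 2:1 1:1  a_12=6
[q^22] f(22)=1,f(11)=1,f(2)=1,f(1)=1 ⇒ 4

2, 4, 6, 4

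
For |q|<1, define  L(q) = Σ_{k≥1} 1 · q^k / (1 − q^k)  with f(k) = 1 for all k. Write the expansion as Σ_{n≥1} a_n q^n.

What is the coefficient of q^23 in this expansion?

d|23:{23,1}  Σf=1+1=2

a_23 = 2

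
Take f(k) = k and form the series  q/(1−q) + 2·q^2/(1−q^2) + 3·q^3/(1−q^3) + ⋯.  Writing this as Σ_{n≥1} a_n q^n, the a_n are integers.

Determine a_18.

a_18 = 39

d|18:{18,9,6,3,2,1}  Σf=18+9+6+3+2+1=39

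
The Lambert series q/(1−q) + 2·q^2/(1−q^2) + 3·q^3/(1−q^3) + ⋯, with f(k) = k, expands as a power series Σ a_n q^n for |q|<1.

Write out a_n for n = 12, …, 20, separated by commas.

[q^12] f(12)=12,f(6)=6,f(4)=4,f(3)=3,f(2)=2,f(1)=1 ⇒ 28
[q^13] f(1)=1,f(13)=13 ⇒ 14
d|14:{1,2,7,14}  Σf=1+2+7+14=24
d|15:{1,3,5,15}  Σf=1+3+5+15=24
d|16:{16,8,4,2,1}  Σf=16+8+4+2+1=31
n=17: 17·1 1·17  f→[17+1]=18
n=18: 18·1 9·2 6·3 3·6 2·9 1·18  f→[18+9+6+3+2+1]=39
q^19  k|19↦f(k): 1:1 19:19  a_19=20
n=20: 20·1 10·2 5·4 4·5 2·10 1·20  f→[20+10+5+4+2+1]=42

28, 14, 24, 24, 31, 18, 39, 20, 42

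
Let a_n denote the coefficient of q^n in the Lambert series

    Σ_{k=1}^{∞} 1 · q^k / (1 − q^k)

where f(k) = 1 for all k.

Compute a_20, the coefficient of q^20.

q^20  k|20↦f(k): 20:1 10:1 5:1 4:1 2:1 1:1  a_20=6

a_20 = 6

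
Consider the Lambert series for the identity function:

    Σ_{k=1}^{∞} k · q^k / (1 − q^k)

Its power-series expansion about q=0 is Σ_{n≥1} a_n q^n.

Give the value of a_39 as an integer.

a_39 = 56

d|39:{39,13,3,1}  Σf=39+13+3+1=56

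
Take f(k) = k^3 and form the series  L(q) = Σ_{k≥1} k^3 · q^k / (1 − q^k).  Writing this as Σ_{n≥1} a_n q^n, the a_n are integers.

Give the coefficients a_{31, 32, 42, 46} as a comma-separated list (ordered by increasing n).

29792, 37449, 86688, 109512

[q^31] f(31)=29791,f(1)=1 ⇒ 29792
q^32  k|32↦f(k): 32:32768 16:4096 8:512 4:64 2:8 1:1  a_32=37449
n=42: 1·42 2·21 3·14 6·7 7·6 14·3 21·2 42·1  f→[1+8+27+216+343+2744+9261+74088]=86688
q^46  k|46↦f(k): 1:1 2:8 23:12167 46:97336  a_46=109512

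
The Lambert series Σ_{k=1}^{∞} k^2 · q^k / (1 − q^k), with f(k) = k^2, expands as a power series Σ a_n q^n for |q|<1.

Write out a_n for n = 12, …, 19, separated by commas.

[q^12] f(1)=1,f(2)=4,f(3)=9,f(4)=16,f(6)=36,f(12)=144 ⇒ 210
q^13  k|13↦f(k): 13:169 1:1  a_13=170
n=14: 14·1 7·2 2·7 1·14  f→[196+49+4+1]=250
[q^15] f(15)=225,f(5)=25,f(3)=9,f(1)=1 ⇒ 260
[q^16] f(1)=1,f(2)=4,f(4)=16,f(8)=64,f(16)=256 ⇒ 341
d|17:{1,17}  Σf=1+289=290
q^18  k|18↦f(k): 1:1 2:4 3:9 6:36 9:81 18:324  a_18=455
[q^19] f(19)=361,f(1)=1 ⇒ 362

210, 170, 250, 260, 341, 290, 455, 362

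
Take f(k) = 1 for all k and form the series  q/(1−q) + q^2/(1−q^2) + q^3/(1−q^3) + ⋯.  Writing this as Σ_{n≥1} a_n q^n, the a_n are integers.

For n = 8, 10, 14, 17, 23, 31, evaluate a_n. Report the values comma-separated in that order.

n=8: 8·1 4·2 2·4 1·8  f→[1+1+1+1]=4
n=10: 10·1 5·2 2·5 1·10  f→[1+1+1+1]=4
[q^14] f(14)=1,f(7)=1,f(2)=1,f(1)=1 ⇒ 4
d|17:{1,17}  Σf=1+1=2
[q^23] f(23)=1,f(1)=1 ⇒ 2
q^31  k|31↦f(k): 1:1 31:1  a_31=2

4, 4, 4, 2, 2, 2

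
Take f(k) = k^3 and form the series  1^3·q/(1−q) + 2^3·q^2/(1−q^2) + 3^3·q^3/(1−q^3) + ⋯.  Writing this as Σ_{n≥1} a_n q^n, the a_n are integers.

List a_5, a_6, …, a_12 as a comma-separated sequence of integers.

126, 252, 344, 585, 757, 1134, 1332, 2044

d|5:{5,1}  Σf=125+1=126
[q^6] f(6)=216,f(3)=27,f(2)=8,f(1)=1 ⇒ 252
d|7:{1,7}  Σf=1+343=344
[q^8] f(8)=512,f(4)=64,f(2)=8,f(1)=1 ⇒ 585
[q^9] f(9)=729,f(3)=27,f(1)=1 ⇒ 757
q^10  k|10↦f(k): 10:1000 5:125 2:8 1:1  a_10=1134
n=11: 1·11 11·1  f→[1+1331]=1332
q^12  k|12↦f(k): 1:1 2:8 3:27 4:64 6:216 12:1728  a_12=2044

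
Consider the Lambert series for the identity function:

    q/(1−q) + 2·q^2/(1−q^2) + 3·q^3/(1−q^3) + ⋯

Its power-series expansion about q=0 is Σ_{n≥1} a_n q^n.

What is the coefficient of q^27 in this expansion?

a_27 = 40

q^27  k|27↦f(k): 1:1 3:3 9:9 27:27  a_27=40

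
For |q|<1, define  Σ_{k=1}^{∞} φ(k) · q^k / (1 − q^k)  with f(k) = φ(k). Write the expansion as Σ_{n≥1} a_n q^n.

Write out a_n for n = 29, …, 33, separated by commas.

d|29:{1,29}  Σφ=1+28=29
n=30: 1·30 2·15 3·10 5·6 6·5 10·3 15·2 30·1  φ→[1+1+2+4+2+4+8+8]=30
[q^31] φ(1)=1,φ(31)=30 ⇒ 31
[q^32] φ(32)=16,φ(16)=8,φ(8)=4,φ(4)=2,φ(2)=1,φ(1)=1 ⇒ 32
q^33  k|33↦φ(k): 1:1 3:2 11:10 33:20  a_33=33

29, 30, 31, 32, 33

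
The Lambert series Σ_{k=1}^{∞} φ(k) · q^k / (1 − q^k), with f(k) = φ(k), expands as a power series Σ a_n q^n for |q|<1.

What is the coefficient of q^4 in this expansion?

n=4: 1·4 2·2 4·1  φ→[1+1+2]=4

a_4 = 4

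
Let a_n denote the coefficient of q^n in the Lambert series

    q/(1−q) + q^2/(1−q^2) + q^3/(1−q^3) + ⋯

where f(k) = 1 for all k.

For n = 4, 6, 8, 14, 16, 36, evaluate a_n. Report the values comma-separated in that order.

[q^4] f(4)=1,f(2)=1,f(1)=1 ⇒ 3
n=6: 1·6 2·3 3·2 6·1  f→[1+1+1+1]=4
n=8: 1·8 2·4 4·2 8·1  f→[1+1+1+1]=4
[q^14] f(14)=1,f(7)=1,f(2)=1,f(1)=1 ⇒ 4
q^16  k|16↦f(k): 1:1 2:1 4:1 8:1 16:1  a_16=5
n=36: 1·36 2·18 3·12 4·9 6·6 9·4 12·3 18·2 36·1  f→[1+1+1+1+1+1+1+1+1]=9

3, 4, 4, 4, 5, 9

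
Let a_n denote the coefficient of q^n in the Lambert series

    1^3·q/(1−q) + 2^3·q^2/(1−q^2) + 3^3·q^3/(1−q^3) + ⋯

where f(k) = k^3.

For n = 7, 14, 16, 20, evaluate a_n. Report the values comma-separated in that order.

344, 3096, 4681, 9198

d|7:{1,7}  Σf=1+343=344
d|14:{1,2,7,14}  Σf=1+8+343+2744=3096
n=16: 1·16 2·8 4·4 8·2 16·1  f→[1+8+64+512+4096]=4681
[q^20] f(20)=8000,f(10)=1000,f(5)=125,f(4)=64,f(2)=8,f(1)=1 ⇒ 9198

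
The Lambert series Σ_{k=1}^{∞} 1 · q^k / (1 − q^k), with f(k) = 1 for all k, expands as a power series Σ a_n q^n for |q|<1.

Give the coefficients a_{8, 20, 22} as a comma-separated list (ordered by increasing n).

[q^8] f(1)=1,f(2)=1,f(4)=1,f(8)=1 ⇒ 4
n=20: 1·20 2·10 4·5 5·4 10·2 20·1  f→[1+1+1+1+1+1]=6
q^22  k|22↦f(k): 1:1 2:1 11:1 22:1  a_22=4

4, 6, 4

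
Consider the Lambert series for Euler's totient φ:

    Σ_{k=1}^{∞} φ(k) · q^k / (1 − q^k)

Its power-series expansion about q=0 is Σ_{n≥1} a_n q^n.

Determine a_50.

[q^50] φ(50)=20,φ(25)=20,φ(10)=4,φ(5)=4,φ(2)=1,φ(1)=1 ⇒ 50

a_50 = 50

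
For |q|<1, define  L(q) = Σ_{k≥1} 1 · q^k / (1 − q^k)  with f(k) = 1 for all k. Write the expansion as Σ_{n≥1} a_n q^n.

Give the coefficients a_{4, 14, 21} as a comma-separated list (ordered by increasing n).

[q^4] f(1)=1,f(2)=1,f(4)=1 ⇒ 3
[q^14] f(1)=1,f(2)=1,f(7)=1,f(14)=1 ⇒ 4
n=21: 21·1 7·3 3·7 1·21  f→[1+1+1+1]=4

3, 4, 4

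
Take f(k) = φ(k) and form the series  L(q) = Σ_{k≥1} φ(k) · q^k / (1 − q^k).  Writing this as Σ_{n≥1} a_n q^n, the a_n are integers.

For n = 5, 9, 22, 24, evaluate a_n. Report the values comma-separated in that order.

d|5:{5,1}  Σφ=4+1=5
n=9: 9·1 3·3 1·9  φ→[6+2+1]=9
n=22: 22·1 11·2 2·11 1·22  φ→[10+10+1+1]=22
[q^24] φ(1)=1,φ(2)=1,φ(3)=2,φ(4)=2,φ(6)=2,φ(8)=4,φ(12)=4,φ(24)=8 ⇒ 24

5, 9, 22, 24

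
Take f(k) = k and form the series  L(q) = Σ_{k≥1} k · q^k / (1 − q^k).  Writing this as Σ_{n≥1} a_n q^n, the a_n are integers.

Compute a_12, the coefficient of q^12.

a_12 = 28

[q^12] f(12)=12,f(6)=6,f(4)=4,f(3)=3,f(2)=2,f(1)=1 ⇒ 28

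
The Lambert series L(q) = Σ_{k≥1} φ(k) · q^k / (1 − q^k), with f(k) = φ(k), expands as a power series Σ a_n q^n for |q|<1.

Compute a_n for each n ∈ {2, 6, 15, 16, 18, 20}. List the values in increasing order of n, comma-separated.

[q^2] φ(2)=1,φ(1)=1 ⇒ 2
[q^6] φ(6)=2,φ(3)=2,φ(2)=1,φ(1)=1 ⇒ 6
q^15  k|15↦φ(k): 15:8 5:4 3:2 1:1  a_15=15
q^16  k|16↦φ(k): 16:8 8:4 4:2 2:1 1:1  a_16=16
[q^18] φ(1)=1,φ(2)=1,φ(3)=2,φ(6)=2,φ(9)=6,φ(18)=6 ⇒ 18
q^20  k|20↦φ(k): 20:8 10:4 5:4 4:2 2:1 1:1  a_20=20

2, 6, 15, 16, 18, 20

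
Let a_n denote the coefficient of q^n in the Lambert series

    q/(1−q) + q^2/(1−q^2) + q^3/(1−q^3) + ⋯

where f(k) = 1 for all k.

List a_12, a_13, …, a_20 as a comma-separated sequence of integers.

6, 2, 4, 4, 5, 2, 6, 2, 6

n=12: 1·12 2·6 3·4 4·3 6·2 12·1  f→[1+1+1+1+1+1]=6
[q^13] f(13)=1,f(1)=1 ⇒ 2
n=14: 14·1 7·2 2·7 1·14  f→[1+1+1+1]=4
d|15:{15,5,3,1}  Σf=1+1+1+1=4
n=16: 16·1 8·2 4·4 2·8 1·16  f→[1+1+1+1+1]=5
q^17  k|17↦f(k): 1:1 17:1  a_17=2
d|18:{1,2,3,6,9,18}  Σf=1+1+1+1+1+1=6
n=19: 1·19 19·1  f→[1+1]=2
[q^20] f(1)=1,f(2)=1,f(4)=1,f(5)=1,f(10)=1,f(20)=1 ⇒ 6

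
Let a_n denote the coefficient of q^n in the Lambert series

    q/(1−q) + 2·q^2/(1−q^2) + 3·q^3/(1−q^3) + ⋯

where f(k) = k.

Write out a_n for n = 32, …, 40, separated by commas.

q^32  k|32↦f(k): 1:1 2:2 4:4 8:8 16:16 32:32  a_32=63
n=33: 33·1 11·3 3·11 1·33  f→[33+11+3+1]=48
n=34: 34·1 17·2 2·17 1·34  f→[34+17+2+1]=54
q^35  k|35↦f(k): 1:1 5:5 7:7 35:35  a_35=48
[q^36] f(1)=1,f(2)=2,f(3)=3,f(4)=4,f(6)=6,f(9)=9,f(12)=12,f(18)=18,f(36)=36 ⇒ 91
n=37: 1·37 37·1  f→[1+37]=38
n=38: 1·38 2·19 19·2 38·1  f→[1+2+19+38]=60
[q^39] f(1)=1,f(3)=3,f(13)=13,f(39)=39 ⇒ 56
n=40: 1·40 2·20 4·10 5·8 8·5 10·4 20·2 40·1  f→[1+2+4+5+8+10+20+40]=90

63, 48, 54, 48, 91, 38, 60, 56, 90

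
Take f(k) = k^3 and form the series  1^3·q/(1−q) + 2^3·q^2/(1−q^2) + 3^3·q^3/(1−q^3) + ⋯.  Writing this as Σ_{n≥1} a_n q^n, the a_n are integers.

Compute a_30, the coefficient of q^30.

q^30  k|30↦f(k): 1:1 2:8 3:27 5:125 6:216 10:1000 15:3375 30:27000  a_30=31752

a_30 = 31752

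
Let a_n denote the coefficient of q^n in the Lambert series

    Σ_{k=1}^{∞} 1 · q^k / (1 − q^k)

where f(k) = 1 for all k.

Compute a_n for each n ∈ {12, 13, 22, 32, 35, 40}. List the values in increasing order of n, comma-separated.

6, 2, 4, 6, 4, 8

[q^12] f(12)=1,f(6)=1,f(4)=1,f(3)=1,f(2)=1,f(1)=1 ⇒ 6
d|13:{13,1}  Σf=1+1=2
[q^22] f(22)=1,f(11)=1,f(2)=1,f(1)=1 ⇒ 4
q^32  k|32↦f(k): 32:1 16:1 8:1 4:1 2:1 1:1  a_32=6
q^35  k|35↦f(k): 35:1 7:1 5:1 1:1  a_35=4
d|40:{1,2,4,5,8,10,20,40}  Σf=1+1+1+1+1+1+1+1=8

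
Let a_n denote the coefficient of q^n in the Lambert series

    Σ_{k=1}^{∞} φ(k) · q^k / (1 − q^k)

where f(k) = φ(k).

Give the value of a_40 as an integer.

d|40:{40,20,10,8,5,4,2,1}  Σφ=16+8+4+4+4+2+1+1=40

a_40 = 40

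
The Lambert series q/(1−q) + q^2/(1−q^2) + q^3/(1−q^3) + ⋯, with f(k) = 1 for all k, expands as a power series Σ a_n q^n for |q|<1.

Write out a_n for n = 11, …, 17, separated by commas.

n=11: 1·11 11·1  f→[1+1]=2
d|12:{12,6,4,3,2,1}  Σf=1+1+1+1+1+1=6
[q^13] f(1)=1,f(13)=1 ⇒ 2
q^14  k|14↦f(k): 1:1 2:1 7:1 14:1  a_14=4
[q^15] f(15)=1,f(5)=1,f(3)=1,f(1)=1 ⇒ 4
q^16  k|16↦f(k): 16:1 8:1 4:1 2:1 1:1  a_16=5
q^17  k|17↦f(k): 17:1 1:1  a_17=2

2, 6, 2, 4, 4, 5, 2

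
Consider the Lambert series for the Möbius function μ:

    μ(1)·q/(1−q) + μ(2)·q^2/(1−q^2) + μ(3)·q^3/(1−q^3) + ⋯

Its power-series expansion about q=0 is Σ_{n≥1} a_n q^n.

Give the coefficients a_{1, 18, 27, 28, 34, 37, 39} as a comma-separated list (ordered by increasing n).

[q^1] μ(1)=1 ⇒ 1
[q^18] μ(18)=0,μ(9)=0,μ(6)=1,μ(3)=-1,μ(2)=-1,μ(1)=1 ⇒ 0
d|27:{27,9,3,1}  Σμ=0+0+(-1)+1=0
d|28:{1,2,4,7,14,28}  Σμ=1+(-1)+0+(-1)+1+0=0
n=34: 1·34 2·17 17·2 34·1  μ→[1+(-1)+(-1)+1]=0
q^37  k|37↦μ(k): 1:1 37:-1  a_37=0
[q^39] μ(39)=1,μ(13)=-1,μ(3)=-1,μ(1)=1 ⇒ 0

1, 0, 0, 0, 0, 0, 0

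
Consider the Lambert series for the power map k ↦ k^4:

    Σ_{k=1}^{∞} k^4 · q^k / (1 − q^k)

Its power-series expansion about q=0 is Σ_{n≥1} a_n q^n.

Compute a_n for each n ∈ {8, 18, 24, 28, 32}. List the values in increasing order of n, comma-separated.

4369, 112931, 358258, 655746, 1118481

q^8  k|8↦f(k): 8:4096 4:256 2:16 1:1  a_8=4369
[q^18] f(1)=1,f(2)=16,f(3)=81,f(6)=1296,f(9)=6561,f(18)=104976 ⇒ 112931
d|24:{1,2,3,4,6,8,12,24}  Σf=1+16+81+256+1296+4096+20736+331776=358258
d|28:{28,14,7,4,2,1}  Σf=614656+38416+2401+256+16+1=655746
[q^32] f(32)=1048576,f(16)=65536,f(8)=4096,f(4)=256,f(2)=16,f(1)=1 ⇒ 1118481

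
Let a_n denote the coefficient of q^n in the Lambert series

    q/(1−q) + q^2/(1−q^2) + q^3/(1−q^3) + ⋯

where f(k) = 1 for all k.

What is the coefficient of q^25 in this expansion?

d|25:{25,5,1}  Σf=1+1+1=3

a_25 = 3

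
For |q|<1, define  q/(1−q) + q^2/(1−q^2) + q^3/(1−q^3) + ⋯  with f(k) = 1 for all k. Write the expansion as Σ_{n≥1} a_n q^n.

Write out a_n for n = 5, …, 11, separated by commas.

d|5:{5,1}  Σf=1+1=2
d|6:{1,2,3,6}  Σf=1+1+1+1=4
n=7: 1·7 7·1  f→[1+1]=2
d|8:{1,2,4,8}  Σf=1+1+1+1=4
q^9  k|9↦f(k): 1:1 3:1 9:1  a_9=3
q^10  k|10↦f(k): 1:1 2:1 5:1 10:1  a_10=4
q^11  k|11↦f(k): 1:1 11:1  a_11=2

2, 4, 2, 4, 3, 4, 2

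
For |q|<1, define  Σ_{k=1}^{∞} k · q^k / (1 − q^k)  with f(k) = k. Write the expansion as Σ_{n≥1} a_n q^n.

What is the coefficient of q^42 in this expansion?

a_42 = 96

[q^42] f(1)=1,f(2)=2,f(3)=3,f(6)=6,f(7)=7,f(14)=14,f(21)=21,f(42)=42 ⇒ 96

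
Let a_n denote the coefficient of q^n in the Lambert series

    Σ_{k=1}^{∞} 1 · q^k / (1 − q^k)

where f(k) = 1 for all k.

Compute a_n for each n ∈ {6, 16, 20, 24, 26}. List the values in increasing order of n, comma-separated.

4, 5, 6, 8, 4

d|6:{6,3,2,1}  Σf=1+1+1+1=4
d|16:{16,8,4,2,1}  Σf=1+1+1+1+1=5
n=20: 20·1 10·2 5·4 4·5 2·10 1·20  f→[1+1+1+1+1+1]=6
[q^24] f(1)=1,f(2)=1,f(3)=1,f(4)=1,f(6)=1,f(8)=1,f(12)=1,f(24)=1 ⇒ 8
d|26:{26,13,2,1}  Σf=1+1+1+1=4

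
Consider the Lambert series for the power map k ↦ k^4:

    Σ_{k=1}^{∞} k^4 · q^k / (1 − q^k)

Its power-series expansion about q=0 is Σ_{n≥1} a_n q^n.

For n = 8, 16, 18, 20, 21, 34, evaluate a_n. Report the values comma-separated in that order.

4369, 69905, 112931, 170898, 196964, 1419874

n=8: 1·8 2·4 4·2 8·1  f→[1+16+256+4096]=4369
n=16: 16·1 8·2 4·4 2·8 1·16  f→[65536+4096+256+16+1]=69905
n=18: 1·18 2·9 3·6 6·3 9·2 18·1  f→[1+16+81+1296+6561+104976]=112931
d|20:{20,10,5,4,2,1}  Σf=160000+10000+625+256+16+1=170898
[q^21] f(21)=194481,f(7)=2401,f(3)=81,f(1)=1 ⇒ 196964
d|34:{34,17,2,1}  Σf=1336336+83521+16+1=1419874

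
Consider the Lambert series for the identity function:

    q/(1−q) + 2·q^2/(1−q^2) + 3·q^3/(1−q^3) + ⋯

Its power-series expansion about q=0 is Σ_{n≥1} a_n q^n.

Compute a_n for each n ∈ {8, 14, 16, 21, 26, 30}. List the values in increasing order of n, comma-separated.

[q^8] f(1)=1,f(2)=2,f(4)=4,f(8)=8 ⇒ 15
n=14: 14·1 7·2 2·7 1·14  f→[14+7+2+1]=24
q^16  k|16↦f(k): 16:16 8:8 4:4 2:2 1:1  a_16=31
[q^21] f(21)=21,f(7)=7,f(3)=3,f(1)=1 ⇒ 32
n=26: 1·26 2·13 13·2 26·1  f→[1+2+13+26]=42
[q^30] f(30)=30,f(15)=15,f(10)=10,f(6)=6,f(5)=5,f(3)=3,f(2)=2,f(1)=1 ⇒ 72

15, 24, 31, 32, 42, 72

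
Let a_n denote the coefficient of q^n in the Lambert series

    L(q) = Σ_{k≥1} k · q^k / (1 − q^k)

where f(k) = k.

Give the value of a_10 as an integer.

n=10: 10·1 5·2 2·5 1·10  f→[10+5+2+1]=18

a_10 = 18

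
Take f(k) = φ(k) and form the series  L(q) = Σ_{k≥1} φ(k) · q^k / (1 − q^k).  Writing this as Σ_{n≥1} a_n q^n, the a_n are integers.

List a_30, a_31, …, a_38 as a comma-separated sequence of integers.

n=30: 30·1 15·2 10·3 6·5 5·6 3·10 2·15 1·30  φ→[8+8+4+2+4+2+1+1]=30
n=31: 31·1 1·31  φ→[30+1]=31
d|32:{32,16,8,4,2,1}  Σφ=16+8+4+2+1+1=32
q^33  k|33↦φ(k): 33:20 11:10 3:2 1:1  a_33=33
d|34:{34,17,2,1}  Σφ=16+16+1+1=34
d|35:{1,5,7,35}  Σφ=1+4+6+24=35
[q^36] φ(36)=12,φ(18)=6,φ(12)=4,φ(9)=6,φ(6)=2,φ(4)=2,φ(3)=2,φ(2)=1,φ(1)=1 ⇒ 36
d|37:{1,37}  Σφ=1+36=37
[q^38] φ(1)=1,φ(2)=1,φ(19)=18,φ(38)=18 ⇒ 38

30, 31, 32, 33, 34, 35, 36, 37, 38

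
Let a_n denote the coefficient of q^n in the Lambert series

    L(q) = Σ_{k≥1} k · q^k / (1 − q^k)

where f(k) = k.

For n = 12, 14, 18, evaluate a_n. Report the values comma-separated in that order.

d|12:{12,6,4,3,2,1}  Σf=12+6+4+3+2+1=28
q^14  k|14↦f(k): 1:1 2:2 7:7 14:14  a_14=24
[q^18] f(1)=1,f(2)=2,f(3)=3,f(6)=6,f(9)=9,f(18)=18 ⇒ 39

28, 24, 39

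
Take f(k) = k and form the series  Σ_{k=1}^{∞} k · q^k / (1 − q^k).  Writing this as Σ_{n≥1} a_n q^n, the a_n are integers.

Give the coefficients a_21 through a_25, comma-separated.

q^21  k|21↦f(k): 21:21 7:7 3:3 1:1  a_21=32
[q^22] f(1)=1,f(2)=2,f(11)=11,f(22)=22 ⇒ 36
d|23:{23,1}  Σf=23+1=24
n=24: 1·24 2·12 3·8 4·6 6·4 8·3 12·2 24·1  f→[1+2+3+4+6+8+12+24]=60
q^25  k|25↦f(k): 1:1 5:5 25:25  a_25=31

32, 36, 24, 60, 31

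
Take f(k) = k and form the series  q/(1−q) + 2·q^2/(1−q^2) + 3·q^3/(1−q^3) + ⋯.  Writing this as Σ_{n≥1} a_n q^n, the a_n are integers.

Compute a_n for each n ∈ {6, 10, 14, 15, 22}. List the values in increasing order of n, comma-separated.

12, 18, 24, 24, 36

d|6:{6,3,2,1}  Σf=6+3+2+1=12
q^10  k|10↦f(k): 10:10 5:5 2:2 1:1  a_10=18
q^14  k|14↦f(k): 1:1 2:2 7:7 14:14  a_14=24
n=15: 1·15 3·5 5·3 15·1  f→[1+3+5+15]=24
q^22  k|22↦f(k): 1:1 2:2 11:11 22:22  a_22=36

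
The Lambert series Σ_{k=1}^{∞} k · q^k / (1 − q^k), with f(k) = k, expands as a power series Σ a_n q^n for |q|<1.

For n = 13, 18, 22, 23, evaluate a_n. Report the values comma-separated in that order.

n=13: 13·1 1·13  f→[13+1]=14
[q^18] f(1)=1,f(2)=2,f(3)=3,f(6)=6,f(9)=9,f(18)=18 ⇒ 39
[q^22] f(22)=22,f(11)=11,f(2)=2,f(1)=1 ⇒ 36
d|23:{1,23}  Σf=1+23=24

14, 39, 36, 24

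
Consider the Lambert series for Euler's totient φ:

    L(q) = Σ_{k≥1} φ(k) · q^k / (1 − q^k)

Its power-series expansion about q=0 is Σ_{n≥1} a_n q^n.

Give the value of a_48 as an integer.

d|48:{1,2,3,4,6,8,12,16,24,48}  Σφ=1+1+2+2+2+4+4+8+8+16=48

a_48 = 48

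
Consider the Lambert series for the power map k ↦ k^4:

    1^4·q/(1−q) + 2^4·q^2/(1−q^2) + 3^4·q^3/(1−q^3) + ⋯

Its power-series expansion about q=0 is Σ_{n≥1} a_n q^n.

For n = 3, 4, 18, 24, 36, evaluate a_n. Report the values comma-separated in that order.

n=3: 1·3 3·1  f→[1+81]=82
d|4:{4,2,1}  Σf=256+16+1=273
[q^18] f(18)=104976,f(9)=6561,f(6)=1296,f(3)=81,f(2)=16,f(1)=1 ⇒ 112931
d|24:{1,2,3,4,6,8,12,24}  Σf=1+16+81+256+1296+4096+20736+331776=358258
d|36:{1,2,3,4,6,9,12,18,36}  Σf=1+16+81+256+1296+6561+20736+104976+1679616=1813539

82, 273, 112931, 358258, 1813539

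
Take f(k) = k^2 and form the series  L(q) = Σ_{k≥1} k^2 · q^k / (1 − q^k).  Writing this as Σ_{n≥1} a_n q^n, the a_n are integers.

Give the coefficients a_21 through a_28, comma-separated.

500, 610, 530, 850, 651, 850, 820, 1050

[q^21] f(21)=441,f(7)=49,f(3)=9,f(1)=1 ⇒ 500
[q^22] f(1)=1,f(2)=4,f(11)=121,f(22)=484 ⇒ 610
q^23  k|23↦f(k): 23:529 1:1  a_23=530
q^24  k|24↦f(k): 24:576 12:144 8:64 6:36 4:16 3:9 2:4 1:1  a_24=850
q^25  k|25↦f(k): 25:625 5:25 1:1  a_25=651
[q^26] f(26)=676,f(13)=169,f(2)=4,f(1)=1 ⇒ 850
n=27: 1·27 3·9 9·3 27·1  f→[1+9+81+729]=820
q^28  k|28↦f(k): 1:1 2:4 4:16 7:49 14:196 28:784  a_28=1050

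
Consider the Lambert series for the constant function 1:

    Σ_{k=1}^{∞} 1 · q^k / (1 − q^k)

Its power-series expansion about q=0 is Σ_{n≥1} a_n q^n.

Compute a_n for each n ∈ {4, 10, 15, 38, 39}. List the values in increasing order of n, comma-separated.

q^4  k|4↦f(k): 1:1 2:1 4:1  a_4=3
n=10: 10·1 5·2 2·5 1·10  f→[1+1+1+1]=4
d|15:{15,5,3,1}  Σf=1+1+1+1=4
d|38:{1,2,19,38}  Σf=1+1+1+1=4
q^39  k|39↦f(k): 1:1 3:1 13:1 39:1  a_39=4

3, 4, 4, 4, 4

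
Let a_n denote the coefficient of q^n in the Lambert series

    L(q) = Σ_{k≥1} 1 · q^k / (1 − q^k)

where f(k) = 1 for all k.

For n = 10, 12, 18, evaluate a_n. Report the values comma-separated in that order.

4, 6, 6

q^10  k|10↦f(k): 10:1 5:1 2:1 1:1  a_10=4
[q^12] f(1)=1,f(2)=1,f(3)=1,f(4)=1,f(6)=1,f(12)=1 ⇒ 6
n=18: 1·18 2·9 3·6 6·3 9·2 18·1  f→[1+1+1+1+1+1]=6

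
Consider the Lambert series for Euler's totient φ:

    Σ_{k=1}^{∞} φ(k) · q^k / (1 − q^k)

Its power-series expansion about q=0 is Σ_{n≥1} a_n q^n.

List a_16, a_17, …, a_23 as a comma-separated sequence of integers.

[q^16] φ(1)=1,φ(2)=1,φ(4)=2,φ(8)=4,φ(16)=8 ⇒ 16
n=17: 17·1 1·17  φ→[16+1]=17
n=18: 18·1 9·2 6·3 3·6 2·9 1·18  φ→[6+6+2+2+1+1]=18
n=19: 19·1 1·19  φ→[18+1]=19
d|20:{20,10,5,4,2,1}  Σφ=8+4+4+2+1+1=20
q^21  k|21↦φ(k): 21:12 7:6 3:2 1:1  a_21=21
[q^22] φ(1)=1,φ(2)=1,φ(11)=10,φ(22)=10 ⇒ 22
q^23  k|23↦φ(k): 23:22 1:1  a_23=23

16, 17, 18, 19, 20, 21, 22, 23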